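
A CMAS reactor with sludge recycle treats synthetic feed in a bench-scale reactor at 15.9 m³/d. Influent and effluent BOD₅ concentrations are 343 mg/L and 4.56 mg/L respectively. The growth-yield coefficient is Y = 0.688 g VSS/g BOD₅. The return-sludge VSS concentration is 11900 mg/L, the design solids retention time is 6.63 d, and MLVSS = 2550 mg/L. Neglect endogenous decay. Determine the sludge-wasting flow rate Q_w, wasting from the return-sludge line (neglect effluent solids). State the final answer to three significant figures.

Q_w ≈ 0.311 m³/d

V·X = Y·Q·ΔS·θ_c gives V = 0.688 × 15.9 × (343 − 4.56) × 6.63 / 2550 = 9.626 m³.
θ_c = V·X/(Q_w·X_r) when wasting from the recycle, so Q_w = V·X/(θ_c·X_r) = 9.626 × 2550 / (6.63 × 11900) = 0.3111 m³/d.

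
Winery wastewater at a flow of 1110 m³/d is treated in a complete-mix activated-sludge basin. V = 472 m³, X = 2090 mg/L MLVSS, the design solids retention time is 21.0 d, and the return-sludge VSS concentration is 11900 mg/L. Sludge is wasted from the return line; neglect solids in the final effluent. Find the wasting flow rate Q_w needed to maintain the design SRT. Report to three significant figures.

Wasting from the return line (neglecting effluent solids): Q_w = V·X / (θ_c·X_r) = 472.0 × 2090 / (21.0 × 11900) = 3.947 m³/d.

Q_w ≈ 3.95 m³/d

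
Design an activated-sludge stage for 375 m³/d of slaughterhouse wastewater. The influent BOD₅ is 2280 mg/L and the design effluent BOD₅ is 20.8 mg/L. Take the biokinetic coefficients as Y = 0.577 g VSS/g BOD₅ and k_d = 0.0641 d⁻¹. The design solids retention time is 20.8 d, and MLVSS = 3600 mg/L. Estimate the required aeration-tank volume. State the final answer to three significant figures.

V ≈ 1210 m³

From the SRT design equation V = Y Q (S₀−S) θ_c / [X (1 + k_d θ_c)] = 0.577 × 375 × (2280 − 20.8) × 20.8 / [3600 × (1 + 0.0641 × 20.8)] = 1.02×10^7 / 8400 = 1210 m³.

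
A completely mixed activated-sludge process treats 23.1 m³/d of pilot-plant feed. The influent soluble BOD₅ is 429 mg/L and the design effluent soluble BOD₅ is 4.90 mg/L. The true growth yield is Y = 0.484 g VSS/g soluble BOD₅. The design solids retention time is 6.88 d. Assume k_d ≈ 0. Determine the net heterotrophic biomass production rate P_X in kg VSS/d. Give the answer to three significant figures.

No decay correction is needed, so Y_obs = Y = 0.484.
ΔS = 429 − 4.90 = 424.1 mg/L, so the substrate removal rate is 23.1 × 424.1/1000 = 9.797 kg soluble BOD₅/d.
Net biomass production P_X = Y_obs × Q·(S₀ − S) = 0.4840 × 9.797 = 4.742 kg VSS/d.

P_X ≈ 4.74 kg VSS/d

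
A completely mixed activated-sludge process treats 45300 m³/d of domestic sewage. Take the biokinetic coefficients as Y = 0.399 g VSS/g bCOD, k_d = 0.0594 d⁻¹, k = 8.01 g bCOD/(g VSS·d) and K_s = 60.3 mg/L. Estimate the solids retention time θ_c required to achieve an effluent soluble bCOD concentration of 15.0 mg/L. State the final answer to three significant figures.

From 1/θ_c = Y·k·S/(K_s + S) − k_d: Y·k·S/(K_s+S) = 0.399 × 8.01 × 15.0 / (60.3 + 15.0) = 0.6367 d⁻¹.
Then 1/θ_c = μ − k_d = 0.6367 − 0.0594 = 0.5773 d⁻¹, giving θ_c = 1.732 d.

θ_c ≈ 1.73 d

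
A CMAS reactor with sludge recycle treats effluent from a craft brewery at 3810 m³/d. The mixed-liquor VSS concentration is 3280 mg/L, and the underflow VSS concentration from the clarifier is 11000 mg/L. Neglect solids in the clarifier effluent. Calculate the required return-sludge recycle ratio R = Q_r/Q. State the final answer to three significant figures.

Mass balance around the secondary clarifier (neglecting effluent solids): R = X / (X_r − X) = 3280 / (11000 − 3280) = 0.4249.

R ≈ 0.425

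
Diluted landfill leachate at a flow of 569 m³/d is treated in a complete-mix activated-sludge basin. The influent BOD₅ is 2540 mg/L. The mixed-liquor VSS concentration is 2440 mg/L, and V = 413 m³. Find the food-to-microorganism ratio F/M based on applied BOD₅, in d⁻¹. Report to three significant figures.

F/M ≈ 1.43 d⁻¹

Food-to-microorganism ratio F/M = Q S₀ / (V X) = 569 × 2540 / (413.0 × 2440) = 1.434 d⁻¹.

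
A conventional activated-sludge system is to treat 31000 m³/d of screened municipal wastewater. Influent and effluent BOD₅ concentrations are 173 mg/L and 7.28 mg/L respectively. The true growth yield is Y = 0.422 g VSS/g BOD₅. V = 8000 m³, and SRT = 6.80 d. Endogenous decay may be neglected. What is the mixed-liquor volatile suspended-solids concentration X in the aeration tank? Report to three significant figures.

Without decay, X = Y Q (S₀−S) θ_c / V = 0.422 × 31000 × (173 − 7.28) × 6.80 / 8000 = 1843 mg/L.

X ≈ 1840 mg/L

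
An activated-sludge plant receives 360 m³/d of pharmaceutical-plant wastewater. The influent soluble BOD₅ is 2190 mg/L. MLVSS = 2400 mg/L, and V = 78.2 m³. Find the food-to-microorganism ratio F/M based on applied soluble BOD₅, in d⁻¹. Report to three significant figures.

F/M ≈ 4.20 d⁻¹

F/M = applied load / biomass = Q·S₀/(V·X) = 360 × 2190 / (78.20 × 2400) = 4.201 d⁻¹.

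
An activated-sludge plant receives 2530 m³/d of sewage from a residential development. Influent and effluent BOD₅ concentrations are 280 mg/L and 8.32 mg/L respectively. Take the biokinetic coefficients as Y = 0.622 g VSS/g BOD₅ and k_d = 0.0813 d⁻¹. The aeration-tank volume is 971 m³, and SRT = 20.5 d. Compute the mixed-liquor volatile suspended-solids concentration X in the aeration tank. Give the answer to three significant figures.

X ≈ 3380 mg/L

From V·X·(1 + k_d·θ_c) = Y·Q·(S₀ − S)·θ_c: X = 0.622 × 2530 × (280 − 8.32) × 20.5 / [971 × (1 + 0.0813 × 20.5)] = 3385 mg/L.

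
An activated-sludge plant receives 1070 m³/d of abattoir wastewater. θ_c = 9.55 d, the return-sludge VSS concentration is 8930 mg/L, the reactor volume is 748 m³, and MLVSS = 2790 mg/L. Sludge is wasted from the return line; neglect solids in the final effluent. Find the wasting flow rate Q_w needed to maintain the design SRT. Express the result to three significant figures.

Wasting from the return line (neglecting effluent solids): Q_w = V·X / (θ_c·X_r) = 748.0 × 2790 / (9.55 × 8930) = 24.47 m³/d.

Q_w ≈ 24.5 m³/d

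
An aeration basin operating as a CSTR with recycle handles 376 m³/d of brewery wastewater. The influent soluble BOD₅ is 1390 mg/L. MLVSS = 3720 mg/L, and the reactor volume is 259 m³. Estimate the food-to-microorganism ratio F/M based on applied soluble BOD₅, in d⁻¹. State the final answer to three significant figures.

F/M ≈ 0.542 d⁻¹

F/M = applied load / biomass = Q·S₀/(V·X) = 376 × 1390 / (259.0 × 3720) = 0.5425 d⁻¹.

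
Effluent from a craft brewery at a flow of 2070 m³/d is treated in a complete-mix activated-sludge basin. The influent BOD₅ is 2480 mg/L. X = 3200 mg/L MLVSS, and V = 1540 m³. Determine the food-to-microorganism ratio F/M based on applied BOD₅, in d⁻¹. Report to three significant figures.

F/M ≈ 1.04 d⁻¹

F/M = applied load / biomass = Q·S₀/(V·X) = 2070 × 2480 / (1540 × 3200) = 1.042 d⁻¹.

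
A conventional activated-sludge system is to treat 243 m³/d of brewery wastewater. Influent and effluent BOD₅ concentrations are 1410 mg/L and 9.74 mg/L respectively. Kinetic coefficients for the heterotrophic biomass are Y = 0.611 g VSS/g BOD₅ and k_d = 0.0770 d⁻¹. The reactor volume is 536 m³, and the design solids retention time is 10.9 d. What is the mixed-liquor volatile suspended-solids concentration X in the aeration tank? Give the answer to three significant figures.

Solving the biomass balance for X: X = Y Q (S₀−S) θ_c / [V (1+k_d θ_c)] = 0.611 × 243 × (1410 − 9.74) × 10.9 / [536 × (1 + 0.0770 × 10.9)] = 2299 mg/L.

X ≈ 2300 mg/L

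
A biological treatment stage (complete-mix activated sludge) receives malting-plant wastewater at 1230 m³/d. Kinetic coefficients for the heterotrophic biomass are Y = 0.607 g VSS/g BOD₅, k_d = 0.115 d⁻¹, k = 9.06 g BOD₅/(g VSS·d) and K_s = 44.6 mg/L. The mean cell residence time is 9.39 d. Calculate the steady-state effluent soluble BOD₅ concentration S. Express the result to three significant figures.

S ≈ 1.87 mg/L

Effluent substrate depends only on kinetics and SRT: S = K_s(1 + k_d θ_c) / [θ_c(Yk − k_d) − 1] = 44.6 × (1 + 0.115 × 9.39) / [9.39 × (0.607 × 9.06 − 0.115) − 1] = 92.76 / 49.56 = 1.872 mg/L.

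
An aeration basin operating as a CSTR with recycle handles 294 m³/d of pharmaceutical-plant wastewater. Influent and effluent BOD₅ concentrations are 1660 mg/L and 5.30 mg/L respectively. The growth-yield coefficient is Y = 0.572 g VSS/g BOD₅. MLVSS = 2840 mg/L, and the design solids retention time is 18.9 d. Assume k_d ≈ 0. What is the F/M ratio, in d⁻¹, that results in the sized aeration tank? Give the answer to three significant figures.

F/M ≈ 0.0928 d⁻¹

Biomass mass balance (decay neglected): V·X = Y·Q·(S₀ − S)·θ_c, so V = 0.572 × 294 × (1660 − 5.30) × 18.9 / 2840 = 1852 m³.
F/M = applied load / biomass = Q·S₀/(V·X) = 294 × 1660 / (1852 × 2840) = 0.09280 d⁻¹.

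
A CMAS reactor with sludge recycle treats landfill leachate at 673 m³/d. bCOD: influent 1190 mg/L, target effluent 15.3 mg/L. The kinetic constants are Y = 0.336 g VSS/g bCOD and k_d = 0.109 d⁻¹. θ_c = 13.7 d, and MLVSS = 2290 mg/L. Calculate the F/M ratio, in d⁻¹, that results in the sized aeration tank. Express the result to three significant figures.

F/M ≈ 0.549 d⁻¹

Rearranging the biomass balance for a CMAS with decay, V = Y·Q·ΔS·θ_c / [X·(1+k_d θ_c)] = 0.336 × 673 × (1190 − 15.3) × 13.7 / [2290 × (1 + 0.109 × 13.7)] = 3.64×10^6 / 5710 = 637.4 m³.
F/M = applied load / biomass = Q·S₀/(V·X) = 673 × 1190 / (637.4 × 2290) = 0.5487 d⁻¹.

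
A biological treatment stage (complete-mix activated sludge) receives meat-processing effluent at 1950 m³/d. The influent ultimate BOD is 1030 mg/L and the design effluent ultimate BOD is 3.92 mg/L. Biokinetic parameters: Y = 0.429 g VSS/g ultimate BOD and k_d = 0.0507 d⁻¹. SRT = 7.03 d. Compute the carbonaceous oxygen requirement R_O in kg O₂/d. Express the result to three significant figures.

R_O ≈ 1100 kg O₂/d

The observed yield is Y_obs = Y/(1 + k_d·θ_c) = 0.429 / (1 + 0.0507 × 7.03) = 0.429 / 1.356 = 0.3163 g VSS per g ultimate BOD removed.
Substrate removed = Q·(S₀ − S) = 1950 m³/d × (1030 − 3.92) g/m³ = 2×10^6 g/d = 2001 kg/d.
Net sludge production P_X = 0.3163 × 2001 = 632.8 kg VSS/d.
R_O = Q·ΔS − 1.42 P_X = 2001 − 898.6 = 1102 kg O₂/d.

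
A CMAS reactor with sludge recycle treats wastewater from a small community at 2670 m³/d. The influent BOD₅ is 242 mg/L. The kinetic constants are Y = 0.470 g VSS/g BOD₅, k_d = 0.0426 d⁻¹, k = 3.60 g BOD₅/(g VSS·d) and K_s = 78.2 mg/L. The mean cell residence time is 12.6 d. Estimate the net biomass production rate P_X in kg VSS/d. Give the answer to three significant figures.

P_X ≈ 193 kg VSS/d

For a completely mixed reactor with recycle the Lawrence–McCarty relation gives S = K_s·(1 + k_d·θ_c) / [θ_c·(Y·k − k_d) − 1] = 78.2 × (1 + 0.0426 × 12.6) / [12.6 × (0.470 × 3.60 − 0.0426) − 1] = 120.2 / 19.78 = 6.075 mg/L.
Observed yield with endogenous decay: Y_obs = Y / (1 + k_d·θ_c) = 0.470 / (1 + 0.0426 × 12.6) = 0.470 / 1.537 = 0.3058 g VSS/g BOD₅.
Mass of BOD₅ removed per day: Q(S₀ − S) = 2670 × 235.9 g/m³ = 629.9 kg/d.
P_X = Y_obs · Q(S₀ − S) = 0.3058 × 629.9 = 192.7 kg VSS/d.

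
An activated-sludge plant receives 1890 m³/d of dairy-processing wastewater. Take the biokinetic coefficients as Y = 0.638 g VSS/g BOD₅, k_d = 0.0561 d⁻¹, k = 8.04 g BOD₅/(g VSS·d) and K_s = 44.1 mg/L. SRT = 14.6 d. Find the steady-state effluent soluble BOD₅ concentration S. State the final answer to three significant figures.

S ≈ 1.10 mg/L

From the Monod/SRT balance for a CMAS, S = K_s·(1+k_d θ_c)/[θ_c·(Y k − k_d) − 1] = 44.1 × (1 + 0.0561 × 14.6) / [14.6 × (0.638 × 8.04 − 0.0561) − 1] = 80.22 / 73.07 = 1.098 mg/L.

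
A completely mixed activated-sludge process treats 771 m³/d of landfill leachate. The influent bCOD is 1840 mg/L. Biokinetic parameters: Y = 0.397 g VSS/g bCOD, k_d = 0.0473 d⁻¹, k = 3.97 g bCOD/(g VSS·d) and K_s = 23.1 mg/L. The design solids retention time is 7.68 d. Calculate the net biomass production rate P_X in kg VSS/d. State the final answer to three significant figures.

Effluent substrate depends only on kinetics and SRT: S = K_s(1 + k_d θ_c) / [θ_c(Yk − k_d) − 1] = 23.1 × (1 + 0.0473 × 7.68) / [7.68 × (0.397 × 3.97 − 0.0473) − 1] = 31.49 / 10.74 = 2.932 mg/L.
Y_obs = Y / (1 + k_d θ_c) = 0.397 / (1 + 0.0473 × 7.68) = 0.397 / 1.363 = 0.2912.
ΔS = 1840 − 2.93 = 1837 mg/L, so the substrate removal rate is 771 × 1837/1000 = 1416 kg bCOD/d.
So the net sludge growth is P_X = 0.2912 × 1416 = 412.5 kg VSS/d.

P_X ≈ 412 kg VSS/d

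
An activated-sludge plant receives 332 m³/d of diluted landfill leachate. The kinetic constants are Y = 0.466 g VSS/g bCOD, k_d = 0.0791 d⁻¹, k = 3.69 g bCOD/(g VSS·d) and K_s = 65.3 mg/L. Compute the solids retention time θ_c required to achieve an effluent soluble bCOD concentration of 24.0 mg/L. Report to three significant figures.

From 1/θ_c = Y·k·S/(K_s + S) − k_d: Y·k·S/(K_s+S) = 0.466 × 3.69 × 24.0 / (65.3 + 24.0) = 0.4621 d⁻¹.
θ_c = 1/(μ − k_d) = 1/(0.4621 − 0.0791) = 1/0.3830 = 2.611 d.

θ_c ≈ 2.61 d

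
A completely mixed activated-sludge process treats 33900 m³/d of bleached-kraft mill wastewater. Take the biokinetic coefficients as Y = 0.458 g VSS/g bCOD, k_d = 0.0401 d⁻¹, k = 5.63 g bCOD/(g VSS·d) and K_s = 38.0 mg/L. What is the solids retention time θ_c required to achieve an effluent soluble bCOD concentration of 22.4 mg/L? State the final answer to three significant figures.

Specific growth rate at S = 22.4 mg/L: μ = YkS/(K_s+S) = 0.458·5.63·22.4/(38.0+22.4) = 0.9563 d⁻¹.
θ_c = 1/(μ − k_d) = 1/(0.9563 − 0.0401) = 1/0.9162 = 1.091 d.

θ_c ≈ 1.09 d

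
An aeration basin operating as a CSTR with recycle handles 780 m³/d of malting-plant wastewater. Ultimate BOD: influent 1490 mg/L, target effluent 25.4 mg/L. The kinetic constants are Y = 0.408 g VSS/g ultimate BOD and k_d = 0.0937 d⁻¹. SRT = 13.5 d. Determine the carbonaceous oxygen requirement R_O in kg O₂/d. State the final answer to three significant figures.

R_O ≈ 850 kg O₂/d

The observed yield is Y_obs = Y/(1 + k_d·θ_c) = 0.408 / (1 + 0.0937 × 13.5) = 0.408 / 2.265 = 0.1801 g VSS per g ultimate BOD removed.
Mass of ultimate BOD removed per day: Q(S₀ − S) = 780 × 1465 g/m³ = 1142 kg/d.
Biomass synthesised: P_X = Y_obs × 1142 = 205.8 kg VSS/d.
Carbonaceous O₂ demand = substrate oxidised − cell-mass equivalent = 1142 − 1.42 × 205.8 = 850.2 kg O₂/d.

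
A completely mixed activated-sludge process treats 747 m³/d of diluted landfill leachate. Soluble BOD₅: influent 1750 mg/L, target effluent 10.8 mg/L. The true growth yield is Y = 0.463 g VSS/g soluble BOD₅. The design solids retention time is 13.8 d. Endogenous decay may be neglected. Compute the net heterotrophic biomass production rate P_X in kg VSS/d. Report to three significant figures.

P_X ≈ 602 kg VSS/d

Since k_d ≈ 0, Y_obs = Y = 0.463 g VSS/g soluble BOD₅.
Mass of soluble BOD₅ removed per day: Q(S₀ − S) = 747 × 1739 g/m³ = 1299 kg/d.
So the net sludge growth is P_X = 0.4630 × 1299 = 601.5 kg VSS/d.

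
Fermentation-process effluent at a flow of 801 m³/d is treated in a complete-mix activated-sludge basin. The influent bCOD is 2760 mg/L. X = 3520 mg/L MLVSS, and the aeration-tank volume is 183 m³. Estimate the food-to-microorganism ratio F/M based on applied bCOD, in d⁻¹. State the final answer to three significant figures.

Food-to-microorganism ratio F/M = Q S₀ / (V X) = 801 × 2760 / (183.0 × 3520) = 3.432 d⁻¹.

F/M ≈ 3.43 d⁻¹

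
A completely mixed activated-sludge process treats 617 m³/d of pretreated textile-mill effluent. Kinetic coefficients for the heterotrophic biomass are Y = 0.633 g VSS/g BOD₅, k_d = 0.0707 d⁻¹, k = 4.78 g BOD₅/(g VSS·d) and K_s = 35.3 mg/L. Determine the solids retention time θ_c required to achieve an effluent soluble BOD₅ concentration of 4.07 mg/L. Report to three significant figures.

At the target effluent, Y k S/(K_s+S) = 0.633×4.78×4.07/39.37 = 0.3128 d⁻¹.
Then 1/θ_c = μ − k_d = 0.3128 − 0.0707 = 0.2421 d⁻¹, giving θ_c = 4.131 d.

θ_c ≈ 4.13 d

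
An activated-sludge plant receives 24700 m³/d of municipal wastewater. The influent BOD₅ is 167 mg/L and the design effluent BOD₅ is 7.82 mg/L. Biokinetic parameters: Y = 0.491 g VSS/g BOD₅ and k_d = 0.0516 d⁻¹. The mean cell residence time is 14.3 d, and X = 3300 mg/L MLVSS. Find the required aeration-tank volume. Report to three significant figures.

V ≈ 4810 m³

Rearranging the biomass balance for a CMAS with decay, V = Y·Q·ΔS·θ_c / [X·(1+k_d θ_c)] = 0.491 × 24700 × (167 − 7.82) × 14.3 / [3300 × (1 + 0.0516 × 14.3)] = 2.76×10^7 / 5735 = 4814 m³.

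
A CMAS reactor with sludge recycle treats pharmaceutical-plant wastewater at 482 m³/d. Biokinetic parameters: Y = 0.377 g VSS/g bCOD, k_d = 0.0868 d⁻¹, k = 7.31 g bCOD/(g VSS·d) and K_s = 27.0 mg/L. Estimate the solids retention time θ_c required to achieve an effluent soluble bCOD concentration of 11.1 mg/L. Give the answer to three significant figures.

Specific growth rate at S = 11.1 mg/L: μ = YkS/(K_s+S) = 0.377·7.31·11.1/(27.0+11.1) = 0.8029 d⁻¹.
θ_c = 1/(μ − k_d) = 1/(0.8029 − 0.0868) = 1/0.7161 = 1.396 d.

θ_c ≈ 1.40 d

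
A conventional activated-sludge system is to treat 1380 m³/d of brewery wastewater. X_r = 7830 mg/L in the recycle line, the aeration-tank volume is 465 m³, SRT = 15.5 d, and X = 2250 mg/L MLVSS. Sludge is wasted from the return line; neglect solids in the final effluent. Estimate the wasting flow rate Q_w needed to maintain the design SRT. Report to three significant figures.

Wasting from the return line (neglecting effluent solids): Q_w = V·X / (θ_c·X_r) = 465.0 × 2250 / (15.5 × 7830) = 8.621 m³/d.

Q_w ≈ 8.62 m³/d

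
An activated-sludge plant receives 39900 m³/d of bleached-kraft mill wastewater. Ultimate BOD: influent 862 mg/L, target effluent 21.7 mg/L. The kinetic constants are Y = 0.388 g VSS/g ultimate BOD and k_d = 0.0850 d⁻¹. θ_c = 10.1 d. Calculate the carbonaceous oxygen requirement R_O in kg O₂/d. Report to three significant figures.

Correct the yield for decay: Y_obs = Y/(1 + k_d θ_c) = 0.388 / (1 + 0.0850 × 10.1) = 0.388 / 1.859 = 0.2088.
Q·(S₀ − S) = 39900 × (862 − 21.7) × 10⁻³ = 33528 kg/d removed.
Net sludge production P_X = 0.2088 × 33528 = 7000 kg VSS/d.
Carbonaceous O₂ demand = substrate oxidised − cell-mass equivalent = 33528 − 1.42 × 7000 = 23588 kg O₂/d.

R_O ≈ 23600 kg O₂/d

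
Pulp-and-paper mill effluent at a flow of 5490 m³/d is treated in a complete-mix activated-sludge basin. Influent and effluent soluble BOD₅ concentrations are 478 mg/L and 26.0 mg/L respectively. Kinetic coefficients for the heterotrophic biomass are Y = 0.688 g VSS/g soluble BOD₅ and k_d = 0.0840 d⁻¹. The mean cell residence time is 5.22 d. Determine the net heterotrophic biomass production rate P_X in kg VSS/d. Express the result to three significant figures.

P_X ≈ 1190 kg VSS/d

Correct the yield for decay: Y_obs = Y/(1 + k_d θ_c) = 0.688 / (1 + 0.0840 × 5.22) = 0.688 / 1.438 = 0.4783.
ΔS = 478 − 26.0 = 452.0 mg/L, so the substrate removal rate is 5490 × 452.0/1000 = 2481 kg soluble BOD₅/d.
Net biomass production P_X = Y_obs × Q·(S₀ − S) = 0.4783 × 2481 = 1187 kg VSS/d.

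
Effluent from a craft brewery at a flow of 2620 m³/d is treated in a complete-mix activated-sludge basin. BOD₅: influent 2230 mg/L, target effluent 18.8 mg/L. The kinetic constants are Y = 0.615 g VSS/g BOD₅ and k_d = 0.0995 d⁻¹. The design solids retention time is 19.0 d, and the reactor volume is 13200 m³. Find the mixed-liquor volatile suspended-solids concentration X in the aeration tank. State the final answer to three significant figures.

X ≈ 1770 mg/L

From V·X·(1 + k_d·θ_c) = Y·Q·(S₀ − S)·θ_c: X = 0.615 × 2620 × (2230 − 18.8) × 19.0 / [13200 × (1 + 0.0995 × 19.0)] = 1774 mg/L.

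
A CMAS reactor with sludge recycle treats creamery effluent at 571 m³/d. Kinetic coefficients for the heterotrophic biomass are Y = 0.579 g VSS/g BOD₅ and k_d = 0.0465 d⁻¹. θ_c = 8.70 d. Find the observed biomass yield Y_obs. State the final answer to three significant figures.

Y_obs ≈ 0.412 g VSS/g BOD₅

The observed yield is Y_obs = Y/(1 + k_d·θ_c) = 0.579 / (1 + 0.0465 × 8.70) = 0.579 / 1.405 = 0.4122 g VSS per g BOD₅ removed.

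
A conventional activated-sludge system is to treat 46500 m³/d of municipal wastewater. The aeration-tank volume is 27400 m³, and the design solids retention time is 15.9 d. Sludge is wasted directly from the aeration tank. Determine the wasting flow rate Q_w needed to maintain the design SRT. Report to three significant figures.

Q_w ≈ 1720 m³/d

With mixed-liquor wasting, θ_c = V/Q_w, so Q_w = V/θ_c = 27400/15.9 = 1723 m³/d.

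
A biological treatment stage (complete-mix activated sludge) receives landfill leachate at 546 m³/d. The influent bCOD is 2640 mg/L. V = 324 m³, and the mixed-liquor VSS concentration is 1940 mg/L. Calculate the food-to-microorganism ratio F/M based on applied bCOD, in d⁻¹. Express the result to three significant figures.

F/M ≈ 2.29 d⁻¹

Food-to-microorganism ratio F/M = Q S₀ / (V X) = 546 × 2640 / (324.0 × 1940) = 2.293 d⁻¹.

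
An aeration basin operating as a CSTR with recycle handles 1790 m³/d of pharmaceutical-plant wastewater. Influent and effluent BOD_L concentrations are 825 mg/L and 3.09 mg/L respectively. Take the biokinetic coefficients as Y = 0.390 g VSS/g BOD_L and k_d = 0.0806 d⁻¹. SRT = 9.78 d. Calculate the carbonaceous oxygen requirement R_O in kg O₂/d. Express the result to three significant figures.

R_O ≈ 1020 kg O₂/d

Correct the yield for decay: Y_obs = Y/(1 + k_d θ_c) = 0.390 / (1 + 0.0806 × 9.78) = 0.390 / 1.788 = 0.2181.
ΔS = 825 − 3.09 = 821.9 mg/L, so the substrate removal rate is 1790 × 821.9/1000 = 1471 kg BOD_L/d.
Biomass synthesised: P_X = Y_obs × 1471 = 320.9 kg VSS/d.
Carbonaceous O₂ demand = substrate oxidised − cell-mass equivalent = 1471 − 1.42 × 320.9 = 1016 kg O₂/d.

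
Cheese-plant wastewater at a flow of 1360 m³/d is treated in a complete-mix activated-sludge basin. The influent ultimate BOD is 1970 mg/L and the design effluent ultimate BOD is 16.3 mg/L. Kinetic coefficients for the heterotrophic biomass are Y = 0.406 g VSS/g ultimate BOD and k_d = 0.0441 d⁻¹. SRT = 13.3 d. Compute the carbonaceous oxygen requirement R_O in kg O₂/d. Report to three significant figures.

The observed yield is Y_obs = Y/(1 + k_d·θ_c) = 0.406 / (1 + 0.0441 × 13.3) = 0.406 / 1.587 = 0.2559 g VSS per g ultimate BOD removed.
Mass of ultimate BOD removed per day: Q(S₀ − S) = 1360 × 1954 g/m³ = 2657 kg/d.
Biomass synthesised: P_X = Y_obs × 2657 = 679.9 kg VSS/d.
R_O = Q·(S₀ − S) − 1.42·P_X = 2657 − 1.42 × 679.9 = 1692 kg O₂/d.

R_O ≈ 1690 kg O₂/d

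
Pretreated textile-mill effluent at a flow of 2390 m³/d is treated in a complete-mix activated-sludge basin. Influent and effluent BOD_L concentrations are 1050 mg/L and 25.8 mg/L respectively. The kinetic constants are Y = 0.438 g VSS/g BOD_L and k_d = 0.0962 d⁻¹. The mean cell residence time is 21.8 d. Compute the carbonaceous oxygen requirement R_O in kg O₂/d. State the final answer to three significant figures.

R_O ≈ 1960 kg O₂/d

Y_obs = Y / (1 + k_d θ_c) = 0.438 / (1 + 0.0962 × 21.8) = 0.438 / 3.097 = 0.1414.
Mass of BOD_L removed per day: Q(S₀ − S) = 2390 × 1024 g/m³ = 2448 kg/d.
P_X = Y_obs·Q·(S₀ − S) = 0.1414 × 2448 = 346.2 kg VSS/d.
Carbonaceous O₂ demand = substrate oxidised − cell-mass equivalent = 2448 − 1.42 × 346.2 = 1956 kg O₂/d.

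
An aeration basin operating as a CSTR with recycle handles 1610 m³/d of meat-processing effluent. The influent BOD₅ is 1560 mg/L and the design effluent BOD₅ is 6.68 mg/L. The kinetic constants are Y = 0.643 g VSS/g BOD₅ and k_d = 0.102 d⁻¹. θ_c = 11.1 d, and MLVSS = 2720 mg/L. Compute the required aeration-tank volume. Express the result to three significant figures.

V ≈ 3080 m³

From the SRT design equation V = Y Q (S₀−S) θ_c / [X (1 + k_d θ_c)] = 0.643 × 1610 × (1560 − 6.68) × 11.1 / [2720 × (1 + 0.102 × 11.1)] = 1.78×10^7 / 5800 = 3078 m³.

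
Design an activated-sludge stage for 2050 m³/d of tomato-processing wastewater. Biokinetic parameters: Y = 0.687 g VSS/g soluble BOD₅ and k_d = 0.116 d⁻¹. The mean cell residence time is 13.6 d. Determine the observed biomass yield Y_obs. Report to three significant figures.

Correct the yield for decay: Y_obs = Y/(1 + k_d θ_c) = 0.687 / (1 + 0.116 × 13.6) = 0.687 / 2.578 = 0.2665.

Y_obs ≈ 0.267 g VSS/g soluble BOD₅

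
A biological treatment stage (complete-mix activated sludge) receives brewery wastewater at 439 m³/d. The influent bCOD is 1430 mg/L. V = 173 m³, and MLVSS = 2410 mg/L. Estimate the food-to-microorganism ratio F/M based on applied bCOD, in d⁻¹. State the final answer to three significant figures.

F/M ≈ 1.51 d⁻¹

Food-to-microorganism ratio F/M = Q S₀ / (V X) = 439 × 1430 / (173.0 × 2410) = 1.506 d⁻¹.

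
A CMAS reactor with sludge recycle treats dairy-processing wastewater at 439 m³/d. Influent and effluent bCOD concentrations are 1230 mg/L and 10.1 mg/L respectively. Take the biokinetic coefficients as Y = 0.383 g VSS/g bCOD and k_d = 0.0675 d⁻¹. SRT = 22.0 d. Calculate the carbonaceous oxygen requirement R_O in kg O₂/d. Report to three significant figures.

Observed yield with endogenous decay: Y_obs = Y / (1 + k_d·θ_c) = 0.383 / (1 + 0.0675 × 22.0) = 0.383 / 2.485 = 0.1541 g VSS/g bCOD.
Q·(S₀ − S) = 439 × (1230 − 10.1) × 10⁻³ = 535.5 kg/d removed.
Net sludge production P_X = 0.1541 × 535.5 = 82.54 kg VSS/d.
Carbonaceous O₂ demand = substrate oxidised − cell-mass equivalent = 535.5 − 1.42 × 82.54 = 418.3 kg O₂/d.

R_O ≈ 418 kg O₂/d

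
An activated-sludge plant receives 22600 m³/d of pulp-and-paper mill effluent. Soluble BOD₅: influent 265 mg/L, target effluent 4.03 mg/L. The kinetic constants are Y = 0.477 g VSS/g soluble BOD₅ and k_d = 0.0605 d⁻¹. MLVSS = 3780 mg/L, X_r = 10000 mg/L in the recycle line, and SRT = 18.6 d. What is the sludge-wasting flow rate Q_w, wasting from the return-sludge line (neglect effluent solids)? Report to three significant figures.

From the SRT design equation V = Y Q (S₀−S) θ_c / [X (1 + k_d θ_c)] = 0.477 × 22600 × (265 − 4.03) × 18.6 / [3780 × (1 + 0.0605 × 18.6)] = 5.23×10^7 / 8034 = 6514 m³.
θ_c = V·X/(Q_w·X_r) when wasting from the recycle, so Q_w = V·X/(θ_c·X_r) = 6514 × 3780 / (18.6 × 10000) = 132.4 m³/d.

Q_w ≈ 132 m³/d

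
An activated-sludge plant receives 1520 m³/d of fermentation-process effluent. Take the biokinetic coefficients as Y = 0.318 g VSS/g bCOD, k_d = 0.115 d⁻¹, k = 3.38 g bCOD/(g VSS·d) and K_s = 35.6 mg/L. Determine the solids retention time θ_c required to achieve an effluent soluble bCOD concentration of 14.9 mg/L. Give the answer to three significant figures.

Specific growth rate at S = 14.9 mg/L: μ = YkS/(K_s+S) = 0.318·3.38·14.9/(35.6+14.9) = 0.3171 d⁻¹.
Then 1/θ_c = μ − k_d = 0.3171 − 0.115 = 0.2021 d⁻¹, giving θ_c = 4.947 d.

θ_c ≈ 4.95 d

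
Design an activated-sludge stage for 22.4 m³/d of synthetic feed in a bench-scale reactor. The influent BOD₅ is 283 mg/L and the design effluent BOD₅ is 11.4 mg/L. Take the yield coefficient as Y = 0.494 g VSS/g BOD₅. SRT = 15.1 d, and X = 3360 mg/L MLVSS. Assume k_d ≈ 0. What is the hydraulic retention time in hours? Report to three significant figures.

τ ≈ 14.5 h

Biomass mass balance (decay neglected): V·X = Y·Q·(S₀ − S)·θ_c, so V = 0.494 × 22.4 × (283 − 11.4) × 15.1 / 3360 = 13.51 m³.
Hydraulic retention time τ = V/Q = 13.51 / 22.4 = 0.6030 d = 14.47 h.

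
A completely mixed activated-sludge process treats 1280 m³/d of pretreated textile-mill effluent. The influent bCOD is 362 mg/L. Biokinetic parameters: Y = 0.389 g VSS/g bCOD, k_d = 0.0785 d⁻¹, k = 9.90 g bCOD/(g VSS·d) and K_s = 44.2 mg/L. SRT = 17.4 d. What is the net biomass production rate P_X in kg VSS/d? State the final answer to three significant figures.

P_X ≈ 75.8 kg VSS/d

From the Monod/SRT balance for a CMAS, S = K_s·(1+k_d θ_c)/[θ_c·(Y k − k_d) − 1] = 44.2 × (1 + 0.0785 × 17.4) / [17.4 × (0.389 × 9.90 − 0.0785) − 1] = 104.6 / 64.64 = 1.618 mg/L.
Y_obs = Y / (1 + k_d θ_c) = 0.389 / (1 + 0.0785 × 17.4) = 0.389 / 2.366 = 0.1644.
Q·(S₀ − S) = 1280 × (362 − 1.62) × 10⁻³ = 461.3 kg/d removed.
P_X = Y_obs · Q(S₀ − S) = 0.1644 × 461.3 = 75.84 kg VSS/d.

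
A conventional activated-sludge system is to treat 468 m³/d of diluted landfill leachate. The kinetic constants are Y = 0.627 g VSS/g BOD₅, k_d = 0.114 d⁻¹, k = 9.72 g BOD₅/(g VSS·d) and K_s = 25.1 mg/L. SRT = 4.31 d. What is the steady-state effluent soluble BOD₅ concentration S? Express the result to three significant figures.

From the Monod/SRT balance for a CMAS, S = K_s·(1+k_d θ_c)/[θ_c·(Y k − k_d) − 1] = 25.1 × (1 + 0.114 × 4.31) / [4.31 × (0.627 × 9.72 − 0.114) − 1] = 37.43 / 24.78 = 1.511 mg/L.

S ≈ 1.51 mg/L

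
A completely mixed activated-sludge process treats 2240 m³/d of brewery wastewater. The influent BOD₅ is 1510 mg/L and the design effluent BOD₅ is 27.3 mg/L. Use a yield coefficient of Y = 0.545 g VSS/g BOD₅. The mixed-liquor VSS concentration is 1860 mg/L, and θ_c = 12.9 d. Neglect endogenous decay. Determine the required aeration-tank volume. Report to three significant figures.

V·X = Y·Q·ΔS·θ_c gives V = 0.545 × 2240 × (1510 − 27.3) × 12.9 / 1860 = 12554 m³.

V ≈ 12600 m³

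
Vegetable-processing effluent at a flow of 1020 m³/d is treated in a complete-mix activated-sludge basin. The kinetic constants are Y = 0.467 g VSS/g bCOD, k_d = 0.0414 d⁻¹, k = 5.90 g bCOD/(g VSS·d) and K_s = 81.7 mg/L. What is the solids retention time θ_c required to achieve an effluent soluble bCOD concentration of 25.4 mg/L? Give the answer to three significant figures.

At the target effluent, Y k S/(K_s+S) = 0.467×5.90×25.4/107.1 = 0.6535 d⁻¹.
1/θ_c = 0.6535 − 0.0414 = 0.6121 d⁻¹, so θ_c = 1.634 d.

θ_c ≈ 1.63 d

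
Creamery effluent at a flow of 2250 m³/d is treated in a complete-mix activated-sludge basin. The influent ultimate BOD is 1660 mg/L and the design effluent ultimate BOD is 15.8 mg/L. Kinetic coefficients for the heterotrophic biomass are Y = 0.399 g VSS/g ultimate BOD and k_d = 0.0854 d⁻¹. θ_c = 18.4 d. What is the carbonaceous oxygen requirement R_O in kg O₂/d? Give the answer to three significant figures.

Observed yield with endogenous decay: Y_obs = Y / (1 + k_d·θ_c) = 0.399 / (1 + 0.0854 × 18.4) = 0.399 / 2.571 = 0.1552 g VSS/g ultimate BOD.
Mass of ultimate BOD removed per day: Q(S₀ − S) = 2250 × 1644 g/m³ = 3699 kg/d.
Biomass synthesised: P_X = Y_obs × 3699 = 574.0 kg VSS/d.
R_O = Q·(S₀ − S) − 1.42·P_X = 3699 − 1.42 × 574.0 = 2884 kg O₂/d.

R_O ≈ 2880 kg O₂/d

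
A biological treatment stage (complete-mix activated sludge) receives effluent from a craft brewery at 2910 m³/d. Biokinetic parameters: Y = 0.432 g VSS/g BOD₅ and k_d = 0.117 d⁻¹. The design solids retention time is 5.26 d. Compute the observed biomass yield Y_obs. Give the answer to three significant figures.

Y_obs ≈ 0.267 g VSS/g BOD₅

The observed yield is Y_obs = Y/(1 + k_d·θ_c) = 0.432 / (1 + 0.117 × 5.26) = 0.432 / 1.615 = 0.2674 g VSS per g BOD₅ removed.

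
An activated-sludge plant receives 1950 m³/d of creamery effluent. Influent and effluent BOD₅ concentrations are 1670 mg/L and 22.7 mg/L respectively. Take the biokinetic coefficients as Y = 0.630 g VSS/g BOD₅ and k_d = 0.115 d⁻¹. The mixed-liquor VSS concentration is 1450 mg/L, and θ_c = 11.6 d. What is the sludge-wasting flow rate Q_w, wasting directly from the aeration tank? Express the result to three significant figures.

Steady-state biomass mass balance: V·X·(1 + k_d·θ_c) = Y·Q·(S₀ − S)·θ_c, so V = 0.630 × 1950 × (1670 − 22.7) × 11.6 / [1450 × (1 + 0.115 × 11.6)] = 2.35×10^7 / 3384 = 6936 m³.
With mixed-liquor wasting, θ_c = V/Q_w, so Q_w = V/θ_c = 6936/11.6 = 598.0 m³/d.

Q_w ≈ 598 m³/d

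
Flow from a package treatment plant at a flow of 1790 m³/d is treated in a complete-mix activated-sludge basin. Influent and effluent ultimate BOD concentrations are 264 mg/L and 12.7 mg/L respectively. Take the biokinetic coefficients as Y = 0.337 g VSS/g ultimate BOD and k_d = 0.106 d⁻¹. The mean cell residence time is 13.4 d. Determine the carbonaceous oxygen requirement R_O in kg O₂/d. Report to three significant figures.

R_O ≈ 361 kg O₂/d

Correct the yield for decay: Y_obs = Y/(1 + k_d θ_c) = 0.337 / (1 + 0.106 × 13.4) = 0.337 / 2.420 = 0.1392.
Q·(S₀ − S) = 1790 × (264 − 12.7) × 10⁻³ = 449.8 kg/d removed.
Net sludge production P_X = 0.1392 × 449.8 = 62.63 kg VSS/d.
R_O = Q·(S₀ − S) − 1.42·P_X = 449.8 − 1.42 × 62.63 = 360.9 kg O₂/d.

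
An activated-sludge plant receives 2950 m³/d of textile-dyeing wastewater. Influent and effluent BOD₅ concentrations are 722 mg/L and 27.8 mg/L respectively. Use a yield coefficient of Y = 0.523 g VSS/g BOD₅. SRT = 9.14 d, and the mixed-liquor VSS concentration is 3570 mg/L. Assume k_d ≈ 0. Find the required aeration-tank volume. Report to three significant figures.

V ≈ 2740 m³

With k_d = 0 the design equation reduces to V = Y Q (S₀−S) θ_c / X = 0.523 × 2950 × (722 − 27.8) × 9.14 / 3570 = 2742 m³.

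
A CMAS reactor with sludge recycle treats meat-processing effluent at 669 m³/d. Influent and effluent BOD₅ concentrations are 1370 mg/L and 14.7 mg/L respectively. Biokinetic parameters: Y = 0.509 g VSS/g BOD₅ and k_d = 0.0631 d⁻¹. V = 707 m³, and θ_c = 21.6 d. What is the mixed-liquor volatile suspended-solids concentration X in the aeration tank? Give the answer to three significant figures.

X ≈ 5970 mg/L

From V·X·(1 + k_d·θ_c) = Y·Q·(S₀ − S)·θ_c: X = 0.509 × 669 × (1370 − 14.7) × 21.6 / [707 × (1 + 0.0631 × 21.6)] = 5967 mg/L.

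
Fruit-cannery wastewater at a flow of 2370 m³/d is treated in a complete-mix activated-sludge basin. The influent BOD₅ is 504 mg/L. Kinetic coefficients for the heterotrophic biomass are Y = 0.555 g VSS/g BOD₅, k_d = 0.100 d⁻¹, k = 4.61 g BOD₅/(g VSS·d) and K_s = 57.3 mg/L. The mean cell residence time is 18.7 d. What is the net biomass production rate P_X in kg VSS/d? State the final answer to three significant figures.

Effluent substrate depends only on kinetics and SRT: S = K_s(1 + k_d θ_c) / [θ_c(Yk − k_d) − 1] = 57.3 × (1 + 0.100 × 18.7) / [18.7 × (0.555 × 4.61 − 0.100) − 1] = 164.5 / 44.97 = 3.657 mg/L.
The observed yield is Y_obs = Y/(1 + k_d·θ_c) = 0.555 / (1 + 0.100 × 18.7) = 0.555 / 2.870 = 0.1934 g VSS per g BOD₅ removed.
Mass of BOD₅ removed per day: Q(S₀ − S) = 2370 × 500.3 g/m³ = 1186 kg/d.
Net biomass production P_X = Y_obs × Q·(S₀ − S) = 0.1934 × 1186 = 229.3 kg VSS/d.

P_X ≈ 229 kg VSS/d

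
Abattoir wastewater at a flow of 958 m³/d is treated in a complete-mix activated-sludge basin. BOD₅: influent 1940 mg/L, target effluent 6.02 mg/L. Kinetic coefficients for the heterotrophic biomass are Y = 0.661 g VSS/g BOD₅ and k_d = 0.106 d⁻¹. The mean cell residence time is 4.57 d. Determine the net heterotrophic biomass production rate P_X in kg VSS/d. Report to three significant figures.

Correct the yield for decay: Y_obs = Y/(1 + k_d θ_c) = 0.661 / (1 + 0.106 × 4.57) = 0.661 / 1.484 = 0.4453.
Substrate removed = Q·(S₀ − S) = 958 m³/d × (1940 − 6.02) g/m³ = 1.85×10^6 g/d = 1853 kg/d.
Biomass produced: P_X = Y_obs·Q·ΔS = 0.4453 × 1853 ≈ 825.0 kg VSS/d.

P_X ≈ 825 kg VSS/d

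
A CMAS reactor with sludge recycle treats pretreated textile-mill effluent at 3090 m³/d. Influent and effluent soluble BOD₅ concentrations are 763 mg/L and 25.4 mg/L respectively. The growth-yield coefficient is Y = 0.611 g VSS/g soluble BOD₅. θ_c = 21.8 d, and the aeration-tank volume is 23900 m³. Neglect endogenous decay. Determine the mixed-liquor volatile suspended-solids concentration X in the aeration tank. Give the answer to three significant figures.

From V·X = Y·Q·(S₀ − S)·θ_c (decay neglected): X = 0.611 × 3090 × (763 − 25.4) × 21.8 / 23900 = 1270 mg/L.

X ≈ 1270 mg/L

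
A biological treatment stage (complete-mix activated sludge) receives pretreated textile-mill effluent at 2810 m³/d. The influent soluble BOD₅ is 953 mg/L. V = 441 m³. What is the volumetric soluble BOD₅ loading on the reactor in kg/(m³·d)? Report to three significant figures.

Volumetric loading L_v = Q·S₀ / V = 2810 × 953 g/m³ / 441.0 m³ = 6072 g/(m³·d) = 6.072 kg soluble BOD₅/(m³·d).

L_v ≈ 6.07 kg soluble BOD₅/(m³·d)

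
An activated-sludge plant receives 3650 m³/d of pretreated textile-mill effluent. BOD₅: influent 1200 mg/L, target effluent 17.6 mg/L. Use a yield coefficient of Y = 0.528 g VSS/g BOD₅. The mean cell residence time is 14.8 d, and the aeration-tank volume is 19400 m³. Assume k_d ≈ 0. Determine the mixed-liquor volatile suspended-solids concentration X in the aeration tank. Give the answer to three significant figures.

X ≈ 1740 mg/L

X = Y·Q·ΔS·θ_c / V = 0.528 × 3650 × (1200 − 17.6) × 14.8 / 19400 = 1738 mg/L.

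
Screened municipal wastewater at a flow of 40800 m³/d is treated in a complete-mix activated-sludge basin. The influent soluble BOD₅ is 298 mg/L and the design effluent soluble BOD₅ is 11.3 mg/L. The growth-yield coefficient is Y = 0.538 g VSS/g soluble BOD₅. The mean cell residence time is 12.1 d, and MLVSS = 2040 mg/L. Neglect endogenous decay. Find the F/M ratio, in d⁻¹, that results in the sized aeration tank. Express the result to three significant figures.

F/M ≈ 0.160 d⁻¹

Biomass mass balance (decay neglected): V·X = Y·Q·(S₀ − S)·θ_c, so V = 0.538 × 40800 × (298 − 11.3) × 12.1 / 2040 = 37327 m³.
F/M = Q·S₀ / (V·X) = 40800 × 298 / (37327 × 2040) = 0.1597 g soluble BOD₅·(g VSS·d)⁻¹.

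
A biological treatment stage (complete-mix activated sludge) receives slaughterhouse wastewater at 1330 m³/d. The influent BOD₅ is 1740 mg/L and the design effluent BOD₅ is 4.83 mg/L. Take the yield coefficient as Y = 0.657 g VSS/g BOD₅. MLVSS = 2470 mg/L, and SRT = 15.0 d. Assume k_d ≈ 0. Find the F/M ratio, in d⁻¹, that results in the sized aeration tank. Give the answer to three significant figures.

F/M ≈ 0.102 d⁻¹

V·X = Y·Q·ΔS·θ_c gives V = 0.657 × 1330 × (1740 − 4.83) × 15.0 / 2470 = 9208 m³.
F/M = applied load / biomass = Q·S₀/(V·X) = 1330 × 1740 / (9208 × 2470) = 0.1018 d⁻¹.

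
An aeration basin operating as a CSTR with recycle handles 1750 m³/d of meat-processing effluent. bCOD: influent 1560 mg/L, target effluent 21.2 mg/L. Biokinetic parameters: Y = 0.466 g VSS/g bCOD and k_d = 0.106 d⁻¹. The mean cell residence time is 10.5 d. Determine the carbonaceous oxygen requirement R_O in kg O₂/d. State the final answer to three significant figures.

R_O ≈ 1850 kg O₂/d

Y_obs = Y / (1 + k_d θ_c) = 0.466 / (1 + 0.106 × 10.5) = 0.466 / 2.113 = 0.2205.
Q·(S₀ − S) = 1750 × (1560 − 21.2) × 10⁻³ = 2693 kg/d removed.
Biomass synthesised: P_X = Y_obs × 2693 = 593.9 kg VSS/d.
Carbonaceous O₂ demand = substrate oxidised − cell-mass equivalent = 2693 − 1.42 × 593.9 = 1850 kg O₂/d.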